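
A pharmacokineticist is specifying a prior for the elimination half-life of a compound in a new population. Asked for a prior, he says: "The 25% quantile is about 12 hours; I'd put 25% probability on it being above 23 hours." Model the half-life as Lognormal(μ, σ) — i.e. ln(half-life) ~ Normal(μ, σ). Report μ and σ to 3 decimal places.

If T ~ Lognormal(μ,σ) then ln T ~ Normal(μ,σ), so the p-quantile of ln T is μ + z_p·σ.
ln(12) = 2.485 and ln(23) = 3.135; z_{0.25} = -0.6745, z_{0.75} = 0.6745.
σ = (3.135 − 2.485)/(0.6745 − (-0.6745)) = 0.482.
μ = 2.485 − (-0.6745)·0.482 = 2.810.

μ ≈ 2.810, σ ≈ 0.482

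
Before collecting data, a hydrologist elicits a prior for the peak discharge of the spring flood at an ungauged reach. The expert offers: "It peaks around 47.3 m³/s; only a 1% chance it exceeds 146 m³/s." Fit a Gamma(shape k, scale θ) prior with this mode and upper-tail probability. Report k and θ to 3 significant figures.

Gamma(k,θ) with k>1 has mode (k−1)θ, so θ = 47.3/(k−1).
Need P(X < 146) = 0.99 with θ tied to k this way. Start at k = 2, θ = 47.3: P(X<146) ≈ 0.813.
Too low — raise k to concentrate. Iterating converges to k ≈ 4.52.
Then θ = 47.3/(4.52−1) ≈ 13.4.

k ≈ 4.52, θ ≈ 13.4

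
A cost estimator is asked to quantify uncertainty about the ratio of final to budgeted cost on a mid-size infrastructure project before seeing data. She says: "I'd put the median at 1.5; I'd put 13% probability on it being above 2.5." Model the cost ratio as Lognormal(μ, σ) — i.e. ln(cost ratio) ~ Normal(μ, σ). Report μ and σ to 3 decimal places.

If T ~ Lognormal(μ,σ) then ln T ~ Normal(μ,σ), so the p-quantile of ln T is μ + z_p·σ.
ln(1.5) = 0.4055 and ln(2.5) = 0.9163; z_{0.5} = 0, z_{0.87} = 1.126.
σ = (0.9163 − 0.4055)/(1.126 − (0)) = 0.454.
μ = 0.4055 − (0)·0.454 = 0.405.

μ ≈ 0.405, σ ≈ 0.454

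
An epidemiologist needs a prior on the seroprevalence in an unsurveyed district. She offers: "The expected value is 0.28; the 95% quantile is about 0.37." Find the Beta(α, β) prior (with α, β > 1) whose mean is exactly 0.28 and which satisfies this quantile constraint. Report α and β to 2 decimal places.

α ≈ 20.11, β ≈ 51.71

With mean 0.28 fixed, write α = 0.28s, β = 0.72s where s = α+β.
Need P(θ < 0.37) = 0.95 under Beta(0.28s, 0.72s). Normal approximation: (q−m)/√(m(1−m)/s) ≈ z_{0.95} = 1.64, so s ≈ 0.28·0.72·(1.64)²/(0.37−0.28)² = 67.3.
At s = 67.3: P(θ<0.37) ≈ 0.945. Adjusting to match 0.95 gives s ≈ 71.81.
So α = 0.28·71.81 ≈ 20.11, β = 0.72·71.81 ≈ 51.71.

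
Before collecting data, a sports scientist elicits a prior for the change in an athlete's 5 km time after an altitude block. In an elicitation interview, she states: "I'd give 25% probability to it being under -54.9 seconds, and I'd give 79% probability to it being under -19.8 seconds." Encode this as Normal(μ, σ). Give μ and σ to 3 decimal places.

μ = -38.913, σ = 23.702

The p-quantile of Normal(μ,σ) is μ + z_p·σ, with z_{0.25} = -0.6745 and z_{0.79} = 0.8064.
Eliminate σ: μ = (z₂·x₁ − z₁·x₂)/(z₂ − z₁) = (0.8064·-54.9 − (-0.6745)·-19.8)/1.481 = -38.913.
Then σ = (x₂ − x₁)/(z₂ − z₁) = (-19.8 − -54.9)/1.481 = 23.702.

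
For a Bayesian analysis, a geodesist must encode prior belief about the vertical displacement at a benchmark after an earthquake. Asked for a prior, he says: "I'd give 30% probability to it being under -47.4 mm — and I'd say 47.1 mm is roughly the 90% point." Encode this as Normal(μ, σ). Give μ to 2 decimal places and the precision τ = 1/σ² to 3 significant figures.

μ = -19.96, τ = 0.000365

For Normal(μ,σ), the p-quantile is μ + z_p·σ. Here z_{0.3} = -0.5244, z_{0.9} = 1.282.
So -47.4 = μ − 0.5244σ and 47.1 = μ + 1.282σ.
Subtracting: σ = (47.1 − -47.4)/(1.282 − (-0.5244)) = 52.33.
Then μ = -47.4 − (-0.5244)·52.33 = -19.96.
Precision τ = 1/σ² = 1/52.33² = 0.000365.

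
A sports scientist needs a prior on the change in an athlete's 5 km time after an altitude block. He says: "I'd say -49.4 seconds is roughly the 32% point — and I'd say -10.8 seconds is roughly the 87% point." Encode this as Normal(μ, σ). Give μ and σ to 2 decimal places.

For Normal(μ,σ), the p-quantile is μ + z_p·σ. Here z_{0.32} = -0.4677, z_{0.87} = 1.126.
So -49.4 = μ − 0.4677σ and -10.8 = μ + 1.126σ.
Subtracting: σ = (-10.8 − -49.4)/(1.126 − (-0.4677)) = 24.21.
Then μ = -49.4 − (-0.4677)·24.21 = -38.07.

μ = -38.07, σ = 24.21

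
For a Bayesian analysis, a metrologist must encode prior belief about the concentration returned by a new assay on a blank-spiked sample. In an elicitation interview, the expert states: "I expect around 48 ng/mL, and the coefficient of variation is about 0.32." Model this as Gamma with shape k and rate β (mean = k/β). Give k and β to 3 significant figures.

k ≈ 9.77, β ≈ 0.203

For Gamma(k, rate β): mean = k/β, variance = k/β², so CV = 1/√k.
CV = 0.32, hence k = 1/CV² = 9.77.
Then β = k/mean = 9.77/48 = 0.203.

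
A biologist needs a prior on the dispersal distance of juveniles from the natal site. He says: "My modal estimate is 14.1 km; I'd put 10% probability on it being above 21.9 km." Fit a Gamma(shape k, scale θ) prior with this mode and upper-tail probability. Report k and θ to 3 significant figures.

Gamma(k,θ) with k>1 has mode (k−1)θ, so θ = 14.1/(k−1).
Need P(X < 21.9) = 0.9 with θ tied to k this way. Start at k = 2, θ = 14.1: P(X<21.9) ≈ 0.460.
Too low — raise k to concentrate. Iterating converges to k ≈ 10.6.
Then θ = 14.1/(10.6−1) ≈ 1.46.

k ≈ 10.6, θ ≈ 1.46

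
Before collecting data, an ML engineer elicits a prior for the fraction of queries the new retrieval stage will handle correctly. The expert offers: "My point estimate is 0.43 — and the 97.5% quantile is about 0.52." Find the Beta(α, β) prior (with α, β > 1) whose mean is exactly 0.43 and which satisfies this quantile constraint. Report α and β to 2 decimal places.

With mean 0.43 fixed, write α = 0.43s, β = 0.57s where s = α+β.
Need P(θ < 0.52) = 0.975 under Beta(0.43s, 0.57s). Normal approximation: (q−m)/√(m(1−m)/s) ≈ z_{0.975} = 1.96, so s ≈ 0.43·0.57·(1.96)²/(0.52−0.43)² = 116.2.
At s = 116.2: P(θ<0.52) ≈ 0.974. Adjusting to match 0.975 gives s ≈ 117.76.
So α = 0.43·117.76 ≈ 50.64, β = 0.57·117.76 ≈ 67.12.

α ≈ 50.64, β ≈ 67.12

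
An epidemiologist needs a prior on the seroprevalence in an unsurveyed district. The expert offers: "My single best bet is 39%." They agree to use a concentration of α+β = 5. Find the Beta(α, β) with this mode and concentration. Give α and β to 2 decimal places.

For α,β > 1 the Beta mode is (α−1)/(α+β−2). With α+β = 5, the mode is (α−1)/3.
Set (α−1)/3 = 0.39 → α = 1 + 0.39·3 = 2.17.
β = 5 − α = 2.83.

α = 2.17, β = 2.83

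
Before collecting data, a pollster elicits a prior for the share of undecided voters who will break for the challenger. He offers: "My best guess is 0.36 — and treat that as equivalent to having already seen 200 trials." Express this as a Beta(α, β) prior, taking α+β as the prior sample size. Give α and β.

α = 72, β = 128

Under the effective-sample-size interpretation, Beta(α, β) has prior mean α/(α+β) and prior sample size α+β.
So α+β = 200 and α/(α+β) = 0.36, giving α = 0.36·200 = 72 and β = 200 − 72 = 128.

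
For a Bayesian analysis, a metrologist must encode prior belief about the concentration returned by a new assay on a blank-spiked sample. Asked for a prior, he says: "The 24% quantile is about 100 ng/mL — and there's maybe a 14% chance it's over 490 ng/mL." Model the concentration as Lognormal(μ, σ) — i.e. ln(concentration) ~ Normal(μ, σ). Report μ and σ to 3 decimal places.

If T ~ Lognormal(μ,σ) then ln T ~ Normal(μ,σ), so the p-quantile of ln T is μ + z_p·σ.
ln(100) = 4.605 and ln(490) = 6.194; z_{0.24} = -0.7063, z_{0.86} = 1.08.
σ = (6.194 − 4.605)/(1.08 − (-0.7063)) = 0.890.
μ = 4.605 − (-0.7063)·0.890 = 5.233.

μ ≈ 5.233, σ ≈ 0.890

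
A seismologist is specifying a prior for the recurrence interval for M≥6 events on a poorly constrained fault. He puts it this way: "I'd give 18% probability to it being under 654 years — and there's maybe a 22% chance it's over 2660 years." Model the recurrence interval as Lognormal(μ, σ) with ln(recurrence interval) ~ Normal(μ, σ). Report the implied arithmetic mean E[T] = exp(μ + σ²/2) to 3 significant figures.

E[T] ≈ 1980 years

If T ~ Lognormal(μ,σ) then ln T ~ Normal(μ,σ), so the p-quantile of ln T is μ + z_p·σ.
ln(654) = 6.483 and ln(2660) = 7.886; z_{0.18} = -0.9154, z_{0.78} = 0.7722.
σ = (7.886 − 6.483)/(0.7722 − (-0.9154)) = 0.831.
μ = 6.483 − (-0.9154)·0.831 = 7.244.
E[T] = exp(μ + σ²/2) = exp(7.244 + 0.3456) = 1980 years.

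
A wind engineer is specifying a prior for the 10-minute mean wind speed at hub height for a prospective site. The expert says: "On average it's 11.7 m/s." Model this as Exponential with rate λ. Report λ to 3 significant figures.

λ ≈ 0.0855

Exponential mean = 1/λ, so λ = 1/11.7 = 0.0855.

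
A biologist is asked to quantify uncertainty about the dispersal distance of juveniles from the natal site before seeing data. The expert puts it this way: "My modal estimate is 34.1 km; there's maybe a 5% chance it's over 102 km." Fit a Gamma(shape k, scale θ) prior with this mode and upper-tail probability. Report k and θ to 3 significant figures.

Gamma(k,θ) with k>1 has mode (k−1)θ, so θ = 34.1/(k−1).
Need P(X < 102) = 0.95 with θ tied to k this way. Start at k = 2, θ = 34.1: P(X<102) ≈ 0.800.
Too low — raise k to concentrate. Iterating converges to k ≈ 3.21.
Then θ = 34.1/(3.21−1) ≈ 15.4.

k ≈ 3.21, θ ≈ 15.4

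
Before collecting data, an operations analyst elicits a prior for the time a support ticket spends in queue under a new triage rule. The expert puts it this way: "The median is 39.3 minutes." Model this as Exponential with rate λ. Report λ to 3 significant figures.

Exponential median = ln 2 / λ, so λ = ln 2 / 39.3 = 0.0176.

λ ≈ 0.0176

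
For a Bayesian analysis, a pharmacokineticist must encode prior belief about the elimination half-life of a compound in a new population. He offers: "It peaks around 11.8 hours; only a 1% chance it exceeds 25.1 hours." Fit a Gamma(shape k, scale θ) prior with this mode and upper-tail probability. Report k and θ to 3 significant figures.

Gamma(k,θ) with k>1 has mode (k−1)θ, so θ = 11.8/(k−1).
Need P(X < 25.1) = 0.99 with θ tied to k this way. Start at k = 2, θ = 11.8: P(X<25.1) ≈ 0.627.
Too low — raise k to concentrate. Iterating converges to k ≈ 9.52.
Then θ = 11.8/(9.52−1) ≈ 1.38.

k ≈ 9.52, θ ≈ 1.38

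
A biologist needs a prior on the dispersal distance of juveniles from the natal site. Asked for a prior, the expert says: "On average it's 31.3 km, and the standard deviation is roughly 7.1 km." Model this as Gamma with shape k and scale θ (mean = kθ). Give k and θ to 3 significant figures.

For Gamma(k, scale θ): mean = kθ, variance = kθ², so CV = 1/√k.
CV = SD/mean = 7.1/31.3 = 0.2268, hence k = 1/CV² = 19.4.
Then θ = mean/k = 31.3/19.4 = 1.61.

k ≈ 19.4, θ ≈ 1.61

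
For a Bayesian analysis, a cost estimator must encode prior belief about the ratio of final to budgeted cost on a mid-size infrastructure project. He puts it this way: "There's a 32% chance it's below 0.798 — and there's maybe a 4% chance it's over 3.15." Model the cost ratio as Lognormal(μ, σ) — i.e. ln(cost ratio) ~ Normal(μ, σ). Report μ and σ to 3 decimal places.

μ ≈ 0.064, σ ≈ 0.619

If T ~ Lognormal(μ,σ) then ln T ~ Normal(μ,σ), so the p-quantile of ln T is μ + z_p·σ.
ln(0.798) = -0.2256 and ln(3.15) = 1.147; z_{0.32} = -0.4677, z_{0.96} = 1.751.
σ = (1.147 − -0.2256)/(1.751 − (-0.4677)) = 0.619.
μ = -0.2256 − (-0.4677)·0.619 = 0.064.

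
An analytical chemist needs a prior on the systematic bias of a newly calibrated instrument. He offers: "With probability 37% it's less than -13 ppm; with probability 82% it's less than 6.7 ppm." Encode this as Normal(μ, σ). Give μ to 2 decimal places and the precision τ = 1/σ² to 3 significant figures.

μ = -7.76, τ = 0.00401

The p-quantile of Normal(μ,σ) is μ + z_p·σ, with z_{0.37} = -0.3319 and z_{0.82} = 0.9154.
Eliminate σ: μ = (z₂·x₁ − z₁·x₂)/(z₂ − z₁) = (0.9154·-13 − (-0.3319)·6.7)/1.247 = -7.76.
Then σ = (x₂ − x₁)/(z₂ − z₁) = (6.7 − -13)/1.247 = 15.80.
Precision τ = 1/σ² = 1/15.8² = 0.00401.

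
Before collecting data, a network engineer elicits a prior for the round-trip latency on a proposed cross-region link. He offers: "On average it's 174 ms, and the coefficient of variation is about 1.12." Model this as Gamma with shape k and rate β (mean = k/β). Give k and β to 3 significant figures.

k ≈ 0.797, β ≈ 0.00458

For Gamma(k, rate β): mean = k/β, variance = k/β², so CV = 1/√k.
CV = 1.12, hence k = 1/CV² = 0.797.
Then β = k/mean = 0.797/174 = 0.00458.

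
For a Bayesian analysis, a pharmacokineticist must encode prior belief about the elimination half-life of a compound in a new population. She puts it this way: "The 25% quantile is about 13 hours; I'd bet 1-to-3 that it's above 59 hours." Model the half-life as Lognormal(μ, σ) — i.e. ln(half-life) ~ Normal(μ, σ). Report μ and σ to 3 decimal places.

μ ≈ 3.321, σ ≈ 1.121

If T ~ Lognormal(μ,σ) then ln T ~ Normal(μ,σ), so the p-quantile of ln T is μ + z_p·σ.
ln(13) = 2.565 and ln(59) = 4.078; z_{0.25} = -0.6745, z_{0.75} = 0.6745.
σ = (4.078 − 2.565)/(0.6745 − (-0.6745)) = 1.121.
μ = 2.565 − (-0.6745)·1.121 = 3.321.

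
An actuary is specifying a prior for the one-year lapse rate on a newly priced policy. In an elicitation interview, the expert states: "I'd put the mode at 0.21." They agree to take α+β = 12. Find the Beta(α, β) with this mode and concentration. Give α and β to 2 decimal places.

For α,β > 1 the Beta mode is (α−1)/(α+β−2). With α+β = 12, the mode is (α−1)/10.
Set (α−1)/10 = 0.21 → α = 1 + 0.21·10 = 3.10.
β = 12 − α = 8.90.

α = 3.10, β = 8.90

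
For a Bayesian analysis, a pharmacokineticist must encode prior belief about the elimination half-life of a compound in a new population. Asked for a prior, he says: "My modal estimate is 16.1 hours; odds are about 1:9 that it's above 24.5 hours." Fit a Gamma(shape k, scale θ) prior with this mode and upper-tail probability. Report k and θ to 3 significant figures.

k ≈ 11.6, θ ≈ 1.52

Gamma(k,θ) with k>1 has mode (k−1)θ, so θ = 16.1/(k−1).
Need P(X < 24.5) = 0.9 with θ tied to k this way. Start at k = 2, θ = 16.1: P(X<24.5) ≈ 0.449.
Too low — raise k to concentrate. Iterating converges to k ≈ 11.6.
Then θ = 16.1/(11.6−1) ≈ 1.52.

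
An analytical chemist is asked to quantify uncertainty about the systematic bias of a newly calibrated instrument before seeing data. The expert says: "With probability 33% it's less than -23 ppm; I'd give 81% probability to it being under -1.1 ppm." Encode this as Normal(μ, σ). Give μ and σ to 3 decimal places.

μ = -15.689, σ = 16.618

For Normal(μ,σ), the p-quantile is μ + z_p·σ. Here z_{0.33} = -0.4399, z_{0.81} = 0.8779.
So -23 = μ − 0.4399σ and -1.1 = μ + 0.8779σ.
Subtracting: σ = (-1.1 − -23)/(0.8779 − (-0.4399)) = 16.618.
Then μ = -23 − (-0.4399)·16.618 = -15.689.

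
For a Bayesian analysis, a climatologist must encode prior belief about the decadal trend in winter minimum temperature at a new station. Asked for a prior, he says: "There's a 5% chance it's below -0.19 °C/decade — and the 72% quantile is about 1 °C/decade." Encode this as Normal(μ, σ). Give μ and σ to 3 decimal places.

μ = 0.689, σ = 0.534

For Normal(μ,σ), the p-quantile is μ + z_p·σ. Here z_{0.05} = -1.645, z_{0.72} = 0.5828.
So -0.19 = μ − 1.645σ and 1 = μ + 0.5828σ.
Subtracting: σ = (1 − -0.19)/(0.5828 − (-1.645)) = 0.534.
Then μ = -0.19 − (-1.645)·0.534 = 0.689.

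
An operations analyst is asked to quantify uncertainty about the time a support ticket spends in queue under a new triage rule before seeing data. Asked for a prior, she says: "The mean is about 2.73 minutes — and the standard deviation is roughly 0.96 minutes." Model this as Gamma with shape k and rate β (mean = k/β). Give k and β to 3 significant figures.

For Gamma(k, rate β): mean = k/β, variance = k/β², so CV = 1/√k.
CV = SD/mean = 0.96/2.73 = 0.3516, hence k = 1/CV² = 8.09.
Then β = k/mean = 8.09/2.73 = 2.96.

k ≈ 8.09, β ≈ 2.96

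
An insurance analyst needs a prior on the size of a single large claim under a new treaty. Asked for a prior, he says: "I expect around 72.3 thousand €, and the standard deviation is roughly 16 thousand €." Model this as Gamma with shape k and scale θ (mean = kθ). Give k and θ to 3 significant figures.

k ≈ 20.4, θ ≈ 3.54

For Gamma(k, scale θ): mean = kθ, variance = kθ², so CV = 1/√k.
CV = SD/mean = 16/72.3 = 0.2213, hence k = 1/CV² = 20.4.
Then θ = mean/k = 72.3/20.4 = 3.54.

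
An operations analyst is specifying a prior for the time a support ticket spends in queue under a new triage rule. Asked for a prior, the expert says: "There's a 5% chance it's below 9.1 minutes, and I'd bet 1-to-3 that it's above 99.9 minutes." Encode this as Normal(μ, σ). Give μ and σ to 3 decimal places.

For Normal(μ,σ), the p-quantile is μ + z_p·σ. Here z_{0.05} = -1.645, z_{0.75} = 0.6745.
So 9.1 = μ − 1.645σ and 99.9 = μ + 0.6745σ.
Subtracting: σ = (99.9 − 9.1)/(0.6745 − (-1.645)) = 39.149.
Then μ = 9.1 − (-1.645)·39.149 = 73.494.

μ = 73.494, σ = 39.149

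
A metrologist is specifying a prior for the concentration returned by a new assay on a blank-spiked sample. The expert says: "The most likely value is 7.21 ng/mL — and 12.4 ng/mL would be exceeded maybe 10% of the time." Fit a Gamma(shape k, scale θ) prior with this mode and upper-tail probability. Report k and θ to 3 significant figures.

Gamma(k,θ) with k>1 has mode (k−1)θ, so θ = 7.21/(k−1).
Need P(X < 12.4) = 0.9 with θ tied to k this way. Start at k = 2, θ = 7.21: P(X<12.4) ≈ 0.513.
Too low — raise k to concentrate. Iterating converges to k ≈ 7.45.
Then θ = 7.21/(7.45−1) ≈ 1.12.

k ≈ 7.45, θ ≈ 1.12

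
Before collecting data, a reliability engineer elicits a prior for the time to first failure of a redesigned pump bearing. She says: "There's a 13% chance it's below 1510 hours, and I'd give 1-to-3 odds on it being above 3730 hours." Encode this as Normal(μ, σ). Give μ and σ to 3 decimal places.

μ = 2898.536, σ = 1232.730

The p-quantile of Normal(μ,σ) is μ + z_p·σ, with z_{0.13} = -1.126 and z_{0.75} = 0.6745.
Eliminate σ: μ = (z₂·x₁ − z₁·x₂)/(z₂ − z₁) = (0.6745·1510 − (-1.126)·3730)/1.801 = 2898.536.
Then σ = (x₂ − x₁)/(z₂ − z₁) = (3730 − 1510)/1.801 = 1232.730.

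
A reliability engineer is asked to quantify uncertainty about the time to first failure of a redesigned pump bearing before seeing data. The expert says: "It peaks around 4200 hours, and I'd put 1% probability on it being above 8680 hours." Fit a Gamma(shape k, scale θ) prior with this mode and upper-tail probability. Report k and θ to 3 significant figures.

Gamma(k,θ) with k>1 has mode (k−1)θ, so θ = 4200/(k−1).
Need P(X < 8680) = 0.99 with θ tied to k this way. Start at k = 2, θ = 4200: P(X<8680) ≈ 0.612.
Too low — raise k to concentrate. Iterating converges to k ≈ 10.3.
Then θ = 4200/(10.3−1) ≈ 453.

k ≈ 10.3, θ ≈ 453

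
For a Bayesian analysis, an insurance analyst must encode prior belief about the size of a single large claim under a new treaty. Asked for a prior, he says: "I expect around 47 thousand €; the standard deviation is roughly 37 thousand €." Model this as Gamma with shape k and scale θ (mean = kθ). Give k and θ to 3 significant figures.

k ≈ 1.61, θ ≈ 29.1

For Gamma(k, scale θ): mean = kθ, variance = kθ², so CV = 1/√k.
CV = SD/mean = 37/47 = 0.7872, hence k = 1/CV² = 1.61.
Then θ = mean/k = 47/1.61 = 29.1.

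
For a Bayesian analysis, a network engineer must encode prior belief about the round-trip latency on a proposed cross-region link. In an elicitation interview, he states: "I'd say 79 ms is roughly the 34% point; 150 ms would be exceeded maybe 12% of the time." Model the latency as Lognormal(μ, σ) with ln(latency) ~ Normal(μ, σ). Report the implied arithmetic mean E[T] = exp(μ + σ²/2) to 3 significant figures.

If T ~ Lognormal(μ,σ) then ln T ~ Normal(μ,σ), so the p-quantile of ln T is μ + z_p·σ.
ln(79) = 4.369 and ln(150) = 5.011; z_{0.34} = -0.4125, z_{0.88} = 1.175.
σ = (5.011 − 4.369)/(1.175 − (-0.4125)) = 0.404.
μ = 4.369 − (-0.4125)·0.404 = 4.536.
E[T] = exp(μ + σ²/2) = exp(4.536 + 0.0816) = 101 ms.

E[T] ≈ 101 ms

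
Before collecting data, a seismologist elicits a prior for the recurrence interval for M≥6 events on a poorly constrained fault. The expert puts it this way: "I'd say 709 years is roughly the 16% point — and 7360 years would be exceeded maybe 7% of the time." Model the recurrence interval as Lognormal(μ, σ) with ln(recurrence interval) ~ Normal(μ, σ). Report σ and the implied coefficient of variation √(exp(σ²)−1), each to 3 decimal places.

If T ~ Lognormal(μ,σ) then ln T ~ Normal(μ,σ), so the p-quantile of ln T is μ + z_p·σ.
ln(709) = 6.564 and ln(7360) = 8.904; z_{0.16} = -0.9945, z_{0.93} = 1.476.
σ = (8.904 − 6.564)/(1.476 − (-0.9945)) = 0.947.
μ = 6.564 − (-0.9945)·0.947 = 7.506.
CV = √(exp(σ²)−1) = √(exp(0.8973)−1) = 1.205.

σ ≈ 0.947, CV ≈ 1.205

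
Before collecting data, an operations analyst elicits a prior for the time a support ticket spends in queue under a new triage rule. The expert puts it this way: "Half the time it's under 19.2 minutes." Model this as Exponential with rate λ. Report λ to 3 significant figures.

λ ≈ 0.0361

Exponential median = ln 2 / λ, so λ = ln 2 / 19.2 = 0.0361.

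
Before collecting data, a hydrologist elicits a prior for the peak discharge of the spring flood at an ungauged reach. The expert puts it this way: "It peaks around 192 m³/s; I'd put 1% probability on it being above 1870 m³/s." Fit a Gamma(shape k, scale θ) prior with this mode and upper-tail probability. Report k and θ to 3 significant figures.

Gamma(k,θ) with k>1 has mode (k−1)θ, so θ = 192/(k−1).
Need P(X < 1870) = 0.99 with θ tied to k this way. Start at k = 2, θ = 192: P(X<1870) ≈ 0.999.
Too high — lower k to spread out. Iterating converges to k ≈ 1.6.
Then θ = 192/(1.6−1) ≈ 318.

k ≈ 1.6, θ ≈ 318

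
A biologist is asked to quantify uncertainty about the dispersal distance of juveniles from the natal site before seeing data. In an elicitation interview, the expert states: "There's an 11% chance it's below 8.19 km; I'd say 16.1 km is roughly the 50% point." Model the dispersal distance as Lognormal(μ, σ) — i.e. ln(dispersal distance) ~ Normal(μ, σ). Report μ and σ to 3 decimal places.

If T ~ Lognormal(μ,σ) then ln T ~ Normal(μ,σ), so the p-quantile of ln T is μ + z_p·σ.
ln(8.19) = 2.103 and ln(16.1) = 2.779; z_{0.11} = -1.227, z_{0.5} = 0.
σ = (2.779 − 2.103)/(0 − (-1.227)) = 0.551.
μ = 2.103 − (-1.227)·0.551 = 2.779.

μ ≈ 2.779, σ ≈ 0.551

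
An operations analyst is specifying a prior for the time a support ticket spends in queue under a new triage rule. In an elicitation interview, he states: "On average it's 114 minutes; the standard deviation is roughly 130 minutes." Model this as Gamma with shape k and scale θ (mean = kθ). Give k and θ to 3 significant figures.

For Gamma(k, scale θ): mean = kθ, variance = kθ², so CV = 1/√k.
CV = SD/mean = 130/114 = 1.14, hence k = 1/CV² = 0.769.
Then θ = mean/k = 114/0.769 = 148.

k ≈ 0.769, θ ≈ 148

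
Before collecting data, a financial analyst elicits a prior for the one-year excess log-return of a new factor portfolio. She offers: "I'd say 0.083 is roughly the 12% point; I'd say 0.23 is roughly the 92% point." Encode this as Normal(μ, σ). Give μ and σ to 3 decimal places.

μ = 0.150, σ = 0.057

For Normal(μ,σ), the p-quantile is μ + z_p·σ. Here z_{0.12} = -1.175, z_{0.92} = 1.405.
So 0.083 = μ − 1.175σ and 0.23 = μ + 1.405σ.
Subtracting: σ = (0.23 − 0.083)/(1.405 − (-1.175)) = 0.057.
Then μ = 0.083 − (-1.175)·0.057 = 0.150.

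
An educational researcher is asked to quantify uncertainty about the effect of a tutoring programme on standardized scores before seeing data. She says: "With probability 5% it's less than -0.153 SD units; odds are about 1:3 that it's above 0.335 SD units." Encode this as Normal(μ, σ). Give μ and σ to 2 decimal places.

The p-quantile of Normal(μ,σ) is μ + z_p·σ, with z_{0.05} = -1.645 and z_{0.75} = 0.6745.
Eliminate σ: μ = (z₂·x₁ − z₁·x₂)/(z₂ − z₁) = (0.6745·-0.153 − (-1.645)·0.335)/2.319 = 0.19.
Then σ = (x₂ − x₁)/(z₂ − z₁) = (0.335 − -0.153)/2.319 = 0.21.

μ = 0.19, σ = 0.21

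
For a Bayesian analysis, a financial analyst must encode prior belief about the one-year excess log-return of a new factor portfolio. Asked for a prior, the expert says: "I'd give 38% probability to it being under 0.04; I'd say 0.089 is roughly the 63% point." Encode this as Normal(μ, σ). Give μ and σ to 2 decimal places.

μ = 0.06, σ = 0.08

For Normal(μ,σ), the p-quantile is μ + z_p·σ. Here z_{0.38} = -0.3055, z_{0.63} = 0.3319.
So 0.04 = μ − 0.3055σ and 0.089 = μ + 0.3319σ.
Subtracting: σ = (0.089 − 0.04)/(0.3319 − (-0.3055)) = 0.08.
Then μ = 0.04 − (-0.3055)·0.08 = 0.06.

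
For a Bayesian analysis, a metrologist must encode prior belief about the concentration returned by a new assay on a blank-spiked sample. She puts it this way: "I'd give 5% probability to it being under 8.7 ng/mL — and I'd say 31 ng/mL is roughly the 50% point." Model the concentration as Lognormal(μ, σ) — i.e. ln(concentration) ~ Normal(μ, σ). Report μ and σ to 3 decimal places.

If T ~ Lognormal(μ,σ) then ln T ~ Normal(μ,σ), so the p-quantile of ln T is μ + z_p·σ.
ln(8.7) = 2.163 and ln(31) = 3.434; z_{0.05} = -1.645, z_{0.5} = 0.
σ = (3.434 − 2.163)/(0 − (-1.645)) = 0.773.
μ = 2.163 − (-1.645)·0.773 = 3.434.

μ ≈ 3.434, σ ≈ 0.773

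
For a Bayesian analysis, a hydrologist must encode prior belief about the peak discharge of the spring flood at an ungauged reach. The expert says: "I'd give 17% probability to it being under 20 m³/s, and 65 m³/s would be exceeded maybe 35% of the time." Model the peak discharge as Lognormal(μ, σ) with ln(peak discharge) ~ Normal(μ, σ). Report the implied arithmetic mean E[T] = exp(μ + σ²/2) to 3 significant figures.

If T ~ Lognormal(μ,σ) then ln T ~ Normal(μ,σ), so the p-quantile of ln T is μ + z_p·σ.
ln(20) = 2.996 and ln(65) = 4.174; z_{0.17} = -0.9542, z_{0.65} = 0.3853.
σ = (4.174 − 2.996)/(0.3853 − (-0.9542)) = 0.880.
μ = 2.996 − (-0.9542)·0.880 = 3.835.
E[T] = exp(μ + σ²/2) = exp(3.835 + 0.3871) = 68.2 m³/s.

E[T] ≈ 68.2 m³/s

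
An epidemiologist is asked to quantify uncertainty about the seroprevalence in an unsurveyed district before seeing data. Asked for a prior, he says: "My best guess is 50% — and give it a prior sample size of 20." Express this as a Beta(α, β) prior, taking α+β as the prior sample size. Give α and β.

α = 10, β = 10

Under the effective-sample-size interpretation, Beta(α, β) has prior mean α/(α+β) and prior sample size α+β.
So α+β = 20 and α/(α+β) = 0.5, giving α = 0.5·20 = 10 and β = 20 − 10 = 10.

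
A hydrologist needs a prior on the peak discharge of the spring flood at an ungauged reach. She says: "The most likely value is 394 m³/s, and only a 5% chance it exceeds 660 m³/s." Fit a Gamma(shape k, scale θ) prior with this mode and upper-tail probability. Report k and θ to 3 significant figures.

k ≈ 11.5, θ ≈ 37.5

Gamma(k,θ) with k>1 has mode (k−1)θ, so θ = 394/(k−1).
Need P(X < 660) = 0.95 with θ tied to k this way. Start at k = 2, θ = 394: P(X<660) ≈ 0.499.
Too low — raise k to concentrate. Iterating converges to k ≈ 11.5.
Then θ = 394/(11.5−1) ≈ 37.5.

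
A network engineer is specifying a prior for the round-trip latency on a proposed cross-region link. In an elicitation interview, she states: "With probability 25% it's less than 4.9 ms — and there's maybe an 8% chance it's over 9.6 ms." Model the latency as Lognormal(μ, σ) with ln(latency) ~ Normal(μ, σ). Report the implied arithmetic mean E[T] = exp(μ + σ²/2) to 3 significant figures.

E[T] ≈ 6.42 ms

If T ~ Lognormal(μ,σ) then ln T ~ Normal(μ,σ), so the p-quantile of ln T is μ + z_p·σ.
ln(4.9) = 1.589 and ln(9.6) = 2.262; z_{0.25} = -0.6745, z_{0.92} = 1.405.
σ = (2.262 − 1.589)/(1.405 − (-0.6745)) = 0.323.
μ = 1.589 − (-0.6745)·0.323 = 1.807.
E[T] = exp(μ + σ²/2) = exp(1.807 + 0.0523) = 6.42 ms.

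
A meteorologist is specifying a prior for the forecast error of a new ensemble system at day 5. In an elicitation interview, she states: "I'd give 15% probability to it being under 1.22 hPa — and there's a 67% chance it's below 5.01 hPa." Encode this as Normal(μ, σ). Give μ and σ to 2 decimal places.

For Normal(μ,σ), the p-quantile is μ + z_p·σ. Here z_{0.15} = -1.036, z_{0.67} = 0.4399.
So 1.22 = μ − 1.036σ and 5.01 = μ + 0.4399σ.
Subtracting: σ = (5.01 − 1.22)/(0.4399 − (-1.036)) = 2.57.
Then μ = 1.22 − (-1.036)·2.57 = 3.88.

μ = 3.88, σ = 2.57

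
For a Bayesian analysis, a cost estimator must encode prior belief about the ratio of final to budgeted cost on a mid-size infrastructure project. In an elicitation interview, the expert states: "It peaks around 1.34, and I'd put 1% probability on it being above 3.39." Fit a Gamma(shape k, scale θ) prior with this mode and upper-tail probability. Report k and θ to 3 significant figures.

k ≈ 6.43, θ ≈ 0.247

Gamma(k,θ) with k>1 has mode (k−1)θ, so θ = 1.34/(k−1).
Need P(X < 3.39) = 0.99 with θ tied to k this way. Start at k = 2, θ = 1.34: P(X<3.39) ≈ 0.719.
Too low — raise k to concentrate. Iterating converges to k ≈ 6.43.
Then θ = 1.34/(6.43−1) ≈ 0.247.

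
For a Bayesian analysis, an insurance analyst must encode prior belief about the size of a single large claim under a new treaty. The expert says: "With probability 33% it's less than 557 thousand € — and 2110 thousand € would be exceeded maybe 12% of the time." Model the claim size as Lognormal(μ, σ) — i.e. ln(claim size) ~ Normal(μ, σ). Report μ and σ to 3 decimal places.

If T ~ Lognormal(μ,σ) then ln T ~ Normal(μ,σ), so the p-quantile of ln T is μ + z_p·σ.
ln(557) = 6.323 and ln(2110) = 7.654; z_{0.33} = -0.4399, z_{0.88} = 1.175.
σ = (7.654 − 6.323)/(1.175 − (-0.4399)) = 0.825.
μ = 6.323 − (-0.4399)·0.825 = 6.685.

μ ≈ 6.685, σ ≈ 0.825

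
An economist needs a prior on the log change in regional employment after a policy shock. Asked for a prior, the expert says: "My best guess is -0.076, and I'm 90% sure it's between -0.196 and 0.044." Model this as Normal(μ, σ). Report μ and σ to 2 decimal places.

μ = -0.08, σ = 0.07

A symmetric 90% interval runs μ ± z·σ with z = 1.645.
Half-width = 0.12, so σ = 0.12/1.645 = 0.07.
μ is the stated best guess, -0.08.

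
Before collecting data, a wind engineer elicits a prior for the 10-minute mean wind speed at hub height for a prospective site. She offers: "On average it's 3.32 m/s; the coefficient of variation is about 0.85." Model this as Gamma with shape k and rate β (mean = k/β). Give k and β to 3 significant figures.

For Gamma(k, rate β): mean = k/β, variance = k/β², so CV = 1/√k.
CV = 0.85, hence k = 1/CV² = 1.38.
Then β = k/mean = 1.38/3.32 = 0.417.

k ≈ 1.38, β ≈ 0.417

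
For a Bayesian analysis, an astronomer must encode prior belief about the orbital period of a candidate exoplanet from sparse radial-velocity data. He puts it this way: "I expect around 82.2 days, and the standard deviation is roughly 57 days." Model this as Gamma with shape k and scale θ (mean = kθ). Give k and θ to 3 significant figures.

For Gamma(k, scale θ): mean = kθ, variance = kθ², so CV = 1/√k.
CV = SD/mean = 57/82.2 = 0.6934, hence k = 1/CV² = 2.08.
Then θ = mean/k = 82.2/2.08 = 39.5.

k ≈ 2.08, θ ≈ 39.5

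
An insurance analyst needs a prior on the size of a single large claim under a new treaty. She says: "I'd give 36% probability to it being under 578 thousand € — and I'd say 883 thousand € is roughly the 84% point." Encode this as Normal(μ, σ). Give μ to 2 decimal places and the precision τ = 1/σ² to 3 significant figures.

The p-quantile of Normal(μ,σ) is μ + z_p·σ, with z_{0.36} = -0.3585 and z_{0.84} = 0.9945.
Eliminate σ: μ = (z₂·x₁ − z₁·x₂)/(z₂ − z₁) = (0.9945·578 − (-0.3585)·883)/1.353 = 658.81.
Then σ = (x₂ − x₁)/(z₂ − z₁) = (883 − 578)/1.353 = 225.44.
Precision τ = 1/σ² = 1/225.4² = 1.97e-05.

μ = 658.81, τ = 1.97e-05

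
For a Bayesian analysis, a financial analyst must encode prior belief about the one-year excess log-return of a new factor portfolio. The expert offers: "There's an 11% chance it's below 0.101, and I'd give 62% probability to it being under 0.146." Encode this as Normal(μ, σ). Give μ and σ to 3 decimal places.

μ = 0.137, σ = 0.029

For Normal(μ,σ), the p-quantile is μ + z_p·σ. Here z_{0.11} = -1.227, z_{0.62} = 0.3055.
So 0.101 = μ − 1.227σ and 0.146 = μ + 0.3055σ.
Subtracting: σ = (0.146 − 0.101)/(0.3055 − (-1.227)) = 0.029.
Then μ = 0.101 − (-1.227)·0.029 = 0.137.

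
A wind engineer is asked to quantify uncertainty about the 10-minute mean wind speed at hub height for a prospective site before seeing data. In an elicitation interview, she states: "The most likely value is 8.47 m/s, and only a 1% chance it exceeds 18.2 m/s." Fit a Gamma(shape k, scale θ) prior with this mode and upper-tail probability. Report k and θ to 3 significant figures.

k ≈ 9.28, θ ≈ 1.02

Gamma(k,θ) with k>1 has mode (k−1)θ, so θ = 8.47/(k−1).
Need P(X < 18.2) = 0.99 with θ tied to k this way. Start at k = 2, θ = 8.47: P(X<18.2) ≈ 0.633.
Too low — raise k to concentrate. Iterating converges to k ≈ 9.28.
Then θ = 8.47/(9.28−1) ≈ 1.02.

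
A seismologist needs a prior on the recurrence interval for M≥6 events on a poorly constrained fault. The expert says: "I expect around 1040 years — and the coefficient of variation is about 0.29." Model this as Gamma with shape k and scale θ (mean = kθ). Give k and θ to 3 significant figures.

For Gamma(k, scale θ): mean = kθ, variance = kθ², so CV = 1/√k.
CV = 0.29, hence k = 1/CV² = 11.9.
Then θ = mean/k = 1040/11.9 = 87.5.

k ≈ 11.9, θ ≈ 87.5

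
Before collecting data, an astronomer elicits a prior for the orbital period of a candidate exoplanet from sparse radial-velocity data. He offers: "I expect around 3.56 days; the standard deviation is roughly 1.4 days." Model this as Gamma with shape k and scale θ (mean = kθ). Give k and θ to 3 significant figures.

k ≈ 6.47, θ ≈ 0.551

For Gamma(k, scale θ): mean = kθ, variance = kθ², so CV = 1/√k.
CV = SD/mean = 1.4/3.56 = 0.3933, hence k = 1/CV² = 6.47.
Then θ = mean/k = 3.56/6.47 = 0.551.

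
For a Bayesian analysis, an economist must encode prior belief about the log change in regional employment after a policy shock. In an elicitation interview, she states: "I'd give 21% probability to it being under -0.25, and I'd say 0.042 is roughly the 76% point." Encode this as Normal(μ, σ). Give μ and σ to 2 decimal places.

For Normal(μ,σ), the p-quantile is μ + z_p·σ. Here z_{0.21} = -0.8064, z_{0.76} = 0.7063.
So -0.25 = μ − 0.8064σ and 0.042 = μ + 0.7063σ.
Subtracting: σ = (0.042 − -0.25)/(0.7063 − (-0.8064)) = 0.19.
Then μ = -0.25 − (-0.8064)·0.19 = -0.09.

μ = -0.09, σ = 0.19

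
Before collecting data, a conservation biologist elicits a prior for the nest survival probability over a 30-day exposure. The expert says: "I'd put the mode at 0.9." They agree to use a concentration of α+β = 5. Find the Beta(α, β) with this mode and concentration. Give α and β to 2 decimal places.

For α,β > 1 the Beta mode is (α−1)/(α+β−2). With α+β = 5, the mode is (α−1)/3.
Set (α−1)/3 = 0.9 → α = 1 + 0.9·3 = 3.70.
β = 5 − α = 1.30.

α = 3.70, β = 1.30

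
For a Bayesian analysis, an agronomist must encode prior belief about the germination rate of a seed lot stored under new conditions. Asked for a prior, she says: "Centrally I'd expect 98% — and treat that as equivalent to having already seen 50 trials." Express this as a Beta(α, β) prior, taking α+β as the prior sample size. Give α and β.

Under the effective-sample-size interpretation, Beta(α, β) has prior mean α/(α+β) and prior sample size α+β.
So α+β = 50 and α/(α+β) = 0.98, giving α = 0.98·50 = 49 and β = 50 − 49 = 1.

α = 49, β = 1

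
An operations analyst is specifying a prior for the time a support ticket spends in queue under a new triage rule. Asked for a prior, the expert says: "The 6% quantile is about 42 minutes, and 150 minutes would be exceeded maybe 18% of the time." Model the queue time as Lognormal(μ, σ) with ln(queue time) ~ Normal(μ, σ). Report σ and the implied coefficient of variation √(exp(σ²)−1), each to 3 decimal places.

If T ~ Lognormal(μ,σ) then ln T ~ Normal(μ,σ), so the p-quantile of ln T is μ + z_p·σ.
ln(42) = 3.738 and ln(150) = 5.011; z_{0.06} = -1.555, z_{0.82} = 0.9154.
σ = (5.011 − 3.738)/(0.9154 − (-1.555)) = 0.515.
μ = 3.738 − (-1.555)·0.515 = 4.539.
CV = √(exp(σ²)−1) = √(exp(0.2656)−1) = 0.552.

σ ≈ 0.515, CV ≈ 0.552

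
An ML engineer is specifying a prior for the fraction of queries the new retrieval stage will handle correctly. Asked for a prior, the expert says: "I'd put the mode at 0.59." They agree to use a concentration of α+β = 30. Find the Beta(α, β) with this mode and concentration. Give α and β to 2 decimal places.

For α,β > 1 the Beta mode is (α−1)/(α+β−2). With α+β = 30, the mode is (α−1)/28.
Set (α−1)/28 = 0.59 → α = 1 + 0.59·28 = 17.52.
β = 30 − α = 12.48.

α = 17.52, β = 12.48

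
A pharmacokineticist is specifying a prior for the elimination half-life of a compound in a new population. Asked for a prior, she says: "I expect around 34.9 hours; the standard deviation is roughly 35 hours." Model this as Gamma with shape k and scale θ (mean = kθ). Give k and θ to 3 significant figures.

k ≈ 0.994, θ ≈ 35.1

For Gamma(k, scale θ): mean = kθ, variance = kθ², so CV = 1/√k.
CV = SD/mean = 35/34.9 = 1.003, hence k = 1/CV² = 0.994.
Then θ = mean/k = 34.9/0.994 = 35.1.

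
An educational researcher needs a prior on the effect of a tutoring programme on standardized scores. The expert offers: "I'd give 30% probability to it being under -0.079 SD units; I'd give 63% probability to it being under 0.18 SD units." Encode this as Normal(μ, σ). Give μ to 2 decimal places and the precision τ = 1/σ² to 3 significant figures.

μ = 0.08, τ = 10.9

For Normal(μ,σ), the p-quantile is μ + z_p·σ. Here z_{0.3} = -0.5244, z_{0.63} = 0.3319.
So -0.079 = μ − 0.5244σ and 0.18 = μ + 0.3319σ.
Subtracting: σ = (0.18 − -0.079)/(0.3319 − (-0.5244)) = 0.30.
Then μ = -0.079 − (-0.5244)·0.30 = 0.08.
Precision τ = 1/σ² = 1/0.3025² = 10.9.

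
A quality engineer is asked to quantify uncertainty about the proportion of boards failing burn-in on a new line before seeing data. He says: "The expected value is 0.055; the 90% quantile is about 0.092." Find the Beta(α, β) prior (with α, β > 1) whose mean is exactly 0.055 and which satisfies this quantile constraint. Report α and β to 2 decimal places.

With mean 0.055 fixed, write α = 0.055s, β = 0.945s where s = α+β.
Need P(θ < 0.092) = 0.9 under Beta(0.055s, 0.945s). Normal approximation: (q−m)/√(m(1−m)/s) ≈ z_{0.9} = 1.28, so s ≈ 0.055·0.945·(1.28)²/(0.092−0.055)² = 62.4.
At s = 62.4: P(θ<0.092) ≈ 0.892. Adjusting to match 0.9 gives s ≈ 68.03.
So α = 0.055·68.03 ≈ 3.74, β = 0.945·68.03 ≈ 64.29.

α ≈ 3.74, β ≈ 64.29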